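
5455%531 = 145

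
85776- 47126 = 38650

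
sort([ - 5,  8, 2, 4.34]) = [ - 5 , 2, 4.34, 8 ]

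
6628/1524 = 1657/381 = 4.35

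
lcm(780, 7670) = 46020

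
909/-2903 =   -  1 + 1994/2903 = - 0.31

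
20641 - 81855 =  - 61214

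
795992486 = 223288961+572703525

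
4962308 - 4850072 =112236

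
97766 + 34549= 132315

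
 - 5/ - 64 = 5/64 = 0.08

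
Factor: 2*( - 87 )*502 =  - 2^2*3^1*29^1*251^1 = - 87348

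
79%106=79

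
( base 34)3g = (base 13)91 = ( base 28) 46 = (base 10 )118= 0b1110110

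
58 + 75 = 133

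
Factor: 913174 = 2^1*456587^1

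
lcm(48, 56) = 336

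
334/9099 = 334/9099 =0.04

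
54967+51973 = 106940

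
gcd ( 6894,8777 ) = 1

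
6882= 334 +6548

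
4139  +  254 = 4393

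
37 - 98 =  - 61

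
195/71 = 195/71=2.75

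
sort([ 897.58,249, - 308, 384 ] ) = [ - 308,249, 384,897.58 ] 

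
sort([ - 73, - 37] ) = [ - 73 , - 37] 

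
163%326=163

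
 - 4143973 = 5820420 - 9964393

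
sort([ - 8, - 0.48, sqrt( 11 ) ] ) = [-8,-0.48,sqrt( 11) ]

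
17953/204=88 + 1/204 = 88.00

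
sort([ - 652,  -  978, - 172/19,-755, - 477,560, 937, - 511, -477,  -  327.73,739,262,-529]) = [ - 978, - 755,-652, - 529, - 511 , - 477, - 477,- 327.73, - 172/19,262 , 560,739,937]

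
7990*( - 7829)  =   - 62553710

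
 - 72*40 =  - 2880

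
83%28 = 27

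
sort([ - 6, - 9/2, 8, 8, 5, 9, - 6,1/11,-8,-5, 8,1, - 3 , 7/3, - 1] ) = [-8, - 6, - 6, - 5, - 9/2, -3,-1,1/11, 1 , 7/3, 5, 8, 8, 8, 9 ] 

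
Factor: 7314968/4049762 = 2^2*914371^1*2024881^( - 1 ) = 3657484/2024881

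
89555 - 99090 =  -9535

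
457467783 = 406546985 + 50920798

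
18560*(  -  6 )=-111360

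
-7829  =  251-8080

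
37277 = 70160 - 32883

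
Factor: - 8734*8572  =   - 2^3*11^1*397^1*2143^1= - 74867848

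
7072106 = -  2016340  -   - 9088446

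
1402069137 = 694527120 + 707542017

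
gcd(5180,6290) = 370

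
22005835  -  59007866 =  - 37002031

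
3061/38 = 80 + 21/38 = 80.55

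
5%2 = 1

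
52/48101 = 52/48101=0.00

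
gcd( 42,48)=6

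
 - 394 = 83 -477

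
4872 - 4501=371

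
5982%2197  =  1588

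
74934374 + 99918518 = 174852892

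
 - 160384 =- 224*716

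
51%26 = 25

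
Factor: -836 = - 2^2*11^1  *19^1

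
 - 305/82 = - 4 + 23/82 = - 3.72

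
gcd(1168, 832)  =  16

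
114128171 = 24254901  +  89873270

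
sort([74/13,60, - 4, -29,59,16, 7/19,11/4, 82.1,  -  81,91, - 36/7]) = [ - 81, - 29,  -  36/7 , - 4,7/19, 11/4,74/13, 16,59,60,82.1,91 ]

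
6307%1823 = 838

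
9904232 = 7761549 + 2142683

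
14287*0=0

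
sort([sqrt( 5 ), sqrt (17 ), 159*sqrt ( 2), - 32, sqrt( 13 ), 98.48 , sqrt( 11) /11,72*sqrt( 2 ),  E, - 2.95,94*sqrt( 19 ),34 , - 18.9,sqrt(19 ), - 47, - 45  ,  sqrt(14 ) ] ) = [- 47 , - 45, - 32, - 18.9,  -  2.95,  sqrt(11)/11,sqrt( 5 ) , E,sqrt(13), sqrt( 14),sqrt( 17), sqrt ( 19), 34, 98.48 , 72*sqrt (2 ),159*sqrt( 2 ),94 * sqrt( 19) ]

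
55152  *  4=220608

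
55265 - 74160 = - 18895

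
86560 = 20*4328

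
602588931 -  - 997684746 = 1600273677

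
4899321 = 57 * 85953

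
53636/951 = 53636/951 = 56.40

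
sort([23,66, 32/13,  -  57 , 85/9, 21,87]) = [ - 57, 32/13,85/9,21 , 23, 66, 87] 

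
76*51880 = 3942880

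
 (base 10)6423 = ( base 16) 1917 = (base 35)58I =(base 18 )11ef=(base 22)d5l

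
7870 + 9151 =17021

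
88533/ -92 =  - 963 + 63/92 = - 962.32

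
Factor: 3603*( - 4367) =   -  15734301=- 3^1 * 11^1*397^1 * 1201^1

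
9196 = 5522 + 3674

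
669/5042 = 669/5042 = 0.13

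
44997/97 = 44997/97  =  463.89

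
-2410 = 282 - 2692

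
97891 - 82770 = 15121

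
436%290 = 146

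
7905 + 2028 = 9933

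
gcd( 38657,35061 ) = 899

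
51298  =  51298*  1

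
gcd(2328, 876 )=12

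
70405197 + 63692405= 134097602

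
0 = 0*44088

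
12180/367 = 33 + 69/367 = 33.19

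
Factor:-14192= -2^4 * 887^1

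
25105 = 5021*5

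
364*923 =335972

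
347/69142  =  347/69142 = 0.01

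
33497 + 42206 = 75703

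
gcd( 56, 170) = 2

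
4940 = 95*52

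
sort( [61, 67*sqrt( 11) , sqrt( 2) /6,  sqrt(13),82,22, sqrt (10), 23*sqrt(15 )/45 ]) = [sqrt (2) /6, 23*sqrt( 15 ) /45,sqrt( 10),sqrt( 13), 22, 61,82, 67*sqrt( 11) ] 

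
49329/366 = 16443/122 = 134.78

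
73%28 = 17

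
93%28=9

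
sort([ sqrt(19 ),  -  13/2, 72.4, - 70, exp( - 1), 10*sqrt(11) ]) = [ - 70,- 13/2,exp(-1 ),sqrt(19),10*sqrt(11),72.4]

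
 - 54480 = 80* (-681) 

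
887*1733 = 1537171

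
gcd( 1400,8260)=140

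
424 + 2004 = 2428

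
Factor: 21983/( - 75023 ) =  - 19^1*29^( - 1)*89^1 *199^( - 1)  =  - 1691/5771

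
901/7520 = 901/7520 = 0.12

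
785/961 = 785/961 = 0.82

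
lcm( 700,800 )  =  5600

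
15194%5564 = 4066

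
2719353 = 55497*49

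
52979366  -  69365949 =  - 16386583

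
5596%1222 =708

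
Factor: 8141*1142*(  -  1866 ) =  - 17348243052 = - 2^2*3^1*7^1*311^1*571^1*1163^1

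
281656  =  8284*34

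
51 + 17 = 68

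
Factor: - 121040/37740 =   -  2^2*3^( -1) * 37^( - 1) * 89^1 = - 356/111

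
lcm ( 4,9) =36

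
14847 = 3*4949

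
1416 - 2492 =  - 1076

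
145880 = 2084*70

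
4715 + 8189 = 12904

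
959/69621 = 959/69621=0.01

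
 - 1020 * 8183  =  -8346660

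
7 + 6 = 13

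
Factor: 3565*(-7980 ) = - 2^2 * 3^1*5^2 * 7^1*19^1*23^1*31^1=- 28448700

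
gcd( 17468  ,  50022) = 794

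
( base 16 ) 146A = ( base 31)5di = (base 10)5226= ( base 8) 12152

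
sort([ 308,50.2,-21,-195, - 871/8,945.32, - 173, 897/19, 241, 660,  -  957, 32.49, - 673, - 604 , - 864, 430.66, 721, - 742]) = [ - 957, - 864, - 742, - 673 , - 604, - 195,-173, - 871/8,  -  21,32.49, 897/19 , 50.2  ,  241,308, 430.66, 660,  721,945.32 ]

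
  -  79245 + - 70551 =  - 149796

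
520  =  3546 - 3026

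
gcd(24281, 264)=1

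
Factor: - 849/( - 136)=2^( - 3)* 3^1 * 17^(  -  1 )*283^1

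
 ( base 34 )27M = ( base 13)122b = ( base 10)2572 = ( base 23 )4JJ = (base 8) 5014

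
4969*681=3383889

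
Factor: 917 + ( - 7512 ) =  - 5^1*1319^1 = - 6595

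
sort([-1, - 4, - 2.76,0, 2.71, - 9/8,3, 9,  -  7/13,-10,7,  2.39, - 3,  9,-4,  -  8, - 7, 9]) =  [ - 10 , - 8, - 7, - 4 , - 4, - 3,- 2.76, - 9/8, - 1, - 7/13, 0 , 2.39,2.71,3,  7, 9, 9, 9 ] 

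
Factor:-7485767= - 1217^1 *6151^1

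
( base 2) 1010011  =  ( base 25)38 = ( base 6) 215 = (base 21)3k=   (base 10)83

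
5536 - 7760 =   -  2224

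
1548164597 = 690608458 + 857556139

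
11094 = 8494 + 2600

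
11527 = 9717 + 1810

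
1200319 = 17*70607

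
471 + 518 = 989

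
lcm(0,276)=0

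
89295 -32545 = 56750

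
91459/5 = 18291+4/5 = 18291.80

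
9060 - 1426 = 7634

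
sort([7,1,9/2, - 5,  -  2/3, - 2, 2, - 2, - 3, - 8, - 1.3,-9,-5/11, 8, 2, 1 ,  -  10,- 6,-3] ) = [ - 10,- 9, - 8,-6,-5  , - 3,  -  3, -2,-2, - 1.3,  -  2/3,- 5/11, 1, 1,2, 2,9/2,7, 8 ]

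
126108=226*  558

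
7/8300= 7/8300 =0.00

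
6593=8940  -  2347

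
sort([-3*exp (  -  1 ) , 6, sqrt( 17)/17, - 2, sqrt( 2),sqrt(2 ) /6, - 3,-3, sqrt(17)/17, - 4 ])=[ - 4, - 3, - 3, - 2,  -  3*exp(-1),  sqrt( 2)/6, sqrt( 17)/17 , sqrt(17 ) /17, sqrt(2), 6 ] 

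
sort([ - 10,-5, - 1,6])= [ - 10, - 5,  -  1,6]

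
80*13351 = 1068080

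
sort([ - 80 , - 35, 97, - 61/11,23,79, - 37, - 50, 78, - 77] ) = [ - 80 , - 77 , - 50 ,-37, - 35, - 61/11 , 23,78, 79,97]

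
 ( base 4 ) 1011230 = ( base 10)4460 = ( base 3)20010012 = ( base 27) 635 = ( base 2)1000101101100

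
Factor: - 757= - 757^1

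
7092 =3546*2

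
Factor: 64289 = 53^1*1213^1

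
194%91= 12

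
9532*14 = 133448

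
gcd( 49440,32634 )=6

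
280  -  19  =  261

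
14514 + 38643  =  53157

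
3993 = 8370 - 4377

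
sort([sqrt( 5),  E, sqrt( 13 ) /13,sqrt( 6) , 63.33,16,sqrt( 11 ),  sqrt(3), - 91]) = [ - 91, sqrt( 13 ) /13, sqrt( 3),sqrt( 5 ), sqrt(6 ),E,sqrt( 11 ), 16, 63.33]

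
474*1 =474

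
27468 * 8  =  219744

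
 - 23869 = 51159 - 75028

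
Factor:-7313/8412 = -2^ ( - 2) * 3^( - 1)*71^1*103^1*701^ ( - 1)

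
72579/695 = 72579/695 = 104.43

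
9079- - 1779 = 10858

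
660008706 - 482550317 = 177458389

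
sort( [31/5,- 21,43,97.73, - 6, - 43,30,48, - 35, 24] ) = [ - 43, - 35, - 21, - 6,31/5,24,  30,43,48,97.73 ]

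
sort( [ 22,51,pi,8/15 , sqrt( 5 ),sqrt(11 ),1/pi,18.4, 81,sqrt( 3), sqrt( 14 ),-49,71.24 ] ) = [ - 49,  1/pi,8/15,sqrt( 3 ),sqrt( 5 ), pi,sqrt(11 ),  sqrt(14 ),18.4, 22, 51, 71.24 , 81]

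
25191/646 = 25191/646 = 39.00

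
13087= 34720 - 21633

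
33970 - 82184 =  - 48214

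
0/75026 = 0 = 0.00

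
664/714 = 332/357  =  0.93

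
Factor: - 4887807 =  -3^1 * 19^1 * 85751^1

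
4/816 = 1/204 = 0.00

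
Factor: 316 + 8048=2^2* 3^1*17^1*41^1 = 8364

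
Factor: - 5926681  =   - 431^1*13751^1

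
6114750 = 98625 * 62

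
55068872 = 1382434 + 53686438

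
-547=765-1312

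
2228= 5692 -3464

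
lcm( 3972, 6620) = 19860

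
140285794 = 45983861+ 94301933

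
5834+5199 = 11033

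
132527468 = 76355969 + 56171499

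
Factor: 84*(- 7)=-2^2*3^1*7^2 = - 588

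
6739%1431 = 1015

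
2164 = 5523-3359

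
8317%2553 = 658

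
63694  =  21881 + 41813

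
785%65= 5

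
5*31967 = 159835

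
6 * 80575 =483450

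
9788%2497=2297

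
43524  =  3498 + 40026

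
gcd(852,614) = 2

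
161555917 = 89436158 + 72119759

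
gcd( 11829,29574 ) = 3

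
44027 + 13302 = 57329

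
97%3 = 1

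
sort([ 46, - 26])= [-26, 46 ]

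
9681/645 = 15 + 2/215 = 15.01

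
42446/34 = 1248 + 7/17 = 1248.41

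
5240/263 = 19+243/263 = 19.92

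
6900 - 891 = 6009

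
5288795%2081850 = 1125095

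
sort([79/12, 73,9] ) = [79/12,9,73 ] 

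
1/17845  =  1/17845 = 0.00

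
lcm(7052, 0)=0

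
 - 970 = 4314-5284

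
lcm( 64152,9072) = 898128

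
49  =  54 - 5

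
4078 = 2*2039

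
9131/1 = 9131 = 9131.00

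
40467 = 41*987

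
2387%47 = 37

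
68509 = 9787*7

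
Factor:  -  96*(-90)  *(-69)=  - 2^6*3^4*5^1*23^1  =  -  596160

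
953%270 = 143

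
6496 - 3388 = 3108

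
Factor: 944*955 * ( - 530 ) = -2^5*5^2*53^1 * 59^1* 191^1 = -477805600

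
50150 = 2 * 25075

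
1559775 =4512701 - 2952926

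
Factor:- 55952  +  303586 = 247634 = 2^1 * 123817^1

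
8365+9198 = 17563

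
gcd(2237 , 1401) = 1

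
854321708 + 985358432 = 1839680140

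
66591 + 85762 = 152353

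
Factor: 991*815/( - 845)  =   - 13^(- 2 )* 163^1*991^1 = - 161533/169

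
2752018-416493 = 2335525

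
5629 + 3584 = 9213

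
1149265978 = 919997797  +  229268181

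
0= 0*4499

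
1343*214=287402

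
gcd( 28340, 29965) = 65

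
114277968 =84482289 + 29795679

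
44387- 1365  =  43022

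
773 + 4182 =4955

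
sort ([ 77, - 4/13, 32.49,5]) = [ - 4/13, 5  ,  32.49 , 77]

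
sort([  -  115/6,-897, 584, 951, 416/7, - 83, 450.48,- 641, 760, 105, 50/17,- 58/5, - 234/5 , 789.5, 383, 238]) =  [ - 897, - 641, - 83, - 234/5,-115/6,-58/5, 50/17,  416/7,105  ,  238, 383, 450.48, 584 , 760, 789.5, 951 ]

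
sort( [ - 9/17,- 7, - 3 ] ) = [-7,  -  3, - 9/17]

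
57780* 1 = 57780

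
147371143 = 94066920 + 53304223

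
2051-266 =1785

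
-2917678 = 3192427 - 6110105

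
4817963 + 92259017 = 97076980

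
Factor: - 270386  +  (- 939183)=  - 61^1*79^1*251^1 = - 1209569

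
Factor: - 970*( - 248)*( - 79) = - 2^4*5^1*31^1*79^1* 97^1 = - 19004240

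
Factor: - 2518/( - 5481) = 2^1*3^( - 3)*7^( - 1 )*29^ ( - 1 ) *1259^1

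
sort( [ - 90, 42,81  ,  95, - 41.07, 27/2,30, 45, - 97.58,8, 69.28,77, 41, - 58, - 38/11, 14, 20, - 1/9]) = [ - 97.58,  -  90,-58,  -  41.07, - 38/11, - 1/9,8,27/2,14, 20,30, 41, 42, 45, 69.28, 77, 81, 95 ]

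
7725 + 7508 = 15233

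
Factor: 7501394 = 2^1*3750697^1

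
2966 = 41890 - 38924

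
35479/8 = 4434 + 7/8= 4434.88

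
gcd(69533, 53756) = 1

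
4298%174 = 122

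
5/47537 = 5/47537=0.00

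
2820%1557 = 1263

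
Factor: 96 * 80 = 2^9*3^1*5^1=7680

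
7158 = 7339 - 181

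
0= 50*0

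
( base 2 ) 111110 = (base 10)62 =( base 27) 28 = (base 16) 3E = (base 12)52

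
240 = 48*5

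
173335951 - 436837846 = -263501895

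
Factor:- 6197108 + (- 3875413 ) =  - 10072521 = - 3^2*1119169^1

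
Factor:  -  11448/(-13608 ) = 3^( - 2 )*7^(-1 )*53^1 = 53/63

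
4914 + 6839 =11753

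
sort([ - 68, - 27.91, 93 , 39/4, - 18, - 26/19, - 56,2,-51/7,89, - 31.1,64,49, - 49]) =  [ - 68,-56 , - 49, - 31.1,- 27.91, - 18, - 51/7, - 26/19,2,39/4,49, 64,89,93 ] 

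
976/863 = 976/863  =  1.13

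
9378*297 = 2785266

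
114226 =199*574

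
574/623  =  82/89= 0.92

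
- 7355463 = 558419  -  7913882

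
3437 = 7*491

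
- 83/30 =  - 3 + 7/30 = - 2.77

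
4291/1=4291=4291.00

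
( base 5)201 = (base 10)51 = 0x33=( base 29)1M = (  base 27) 1o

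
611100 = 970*630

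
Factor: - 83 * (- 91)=7^1* 13^1* 83^1 = 7553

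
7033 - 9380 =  - 2347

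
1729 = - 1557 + 3286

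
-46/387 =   -  1 + 341/387= -  0.12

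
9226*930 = 8580180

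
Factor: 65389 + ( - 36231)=2^1*61^1* 239^1= 29158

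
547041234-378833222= 168208012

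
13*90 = 1170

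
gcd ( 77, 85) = 1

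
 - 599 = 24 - 623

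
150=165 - 15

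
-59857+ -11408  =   - 71265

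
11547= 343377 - 331830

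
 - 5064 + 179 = -4885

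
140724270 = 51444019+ 89280251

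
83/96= 83/96 = 0.86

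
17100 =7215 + 9885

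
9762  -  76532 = -66770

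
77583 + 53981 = 131564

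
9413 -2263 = 7150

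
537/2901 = 179/967=0.19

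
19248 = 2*9624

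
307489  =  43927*7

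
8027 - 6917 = 1110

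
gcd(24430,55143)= 1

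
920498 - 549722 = 370776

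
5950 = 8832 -2882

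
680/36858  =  340/18429 = 0.02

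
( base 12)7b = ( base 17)5a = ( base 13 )74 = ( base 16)5f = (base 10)95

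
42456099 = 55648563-13192464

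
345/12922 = 345/12922 = 0.03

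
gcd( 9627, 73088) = 1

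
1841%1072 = 769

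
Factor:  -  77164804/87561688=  - 2^( - 1 )*10945211^ ( -1)*19291201^1= -19291201/21890422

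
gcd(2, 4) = 2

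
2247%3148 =2247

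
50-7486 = - 7436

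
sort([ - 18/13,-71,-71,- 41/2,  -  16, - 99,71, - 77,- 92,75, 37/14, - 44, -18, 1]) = [  -  99,-92 ,  -  77,  -  71,  -  71,  -  44, - 41/2,  -  18,  -  16,  -  18/13 , 1,37/14,71,75]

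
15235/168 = 15235/168 = 90.68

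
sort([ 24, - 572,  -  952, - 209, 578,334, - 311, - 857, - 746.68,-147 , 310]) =[ - 952, - 857, - 746.68, - 572,  -  311 , - 209, - 147 , 24, 310,334,  578]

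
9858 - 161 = 9697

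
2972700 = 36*82575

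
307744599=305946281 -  - 1798318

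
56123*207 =11617461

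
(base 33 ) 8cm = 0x23AA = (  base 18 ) 1a34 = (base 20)12GA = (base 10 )9130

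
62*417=25854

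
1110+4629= 5739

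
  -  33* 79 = - 2607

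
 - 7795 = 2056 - 9851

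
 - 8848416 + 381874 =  - 8466542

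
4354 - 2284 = 2070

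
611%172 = 95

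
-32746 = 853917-886663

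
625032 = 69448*9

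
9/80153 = 9/80153 = 0.00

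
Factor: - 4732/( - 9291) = 2^2*3^ ( - 1 )  *7^1*13^2 * 19^( - 1 )*163^( -1)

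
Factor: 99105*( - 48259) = -4782708195 = - 3^1 * 5^1*6607^1*48259^1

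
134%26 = 4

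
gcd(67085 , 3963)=1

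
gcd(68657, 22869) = 1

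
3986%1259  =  209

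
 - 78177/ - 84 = 930 + 19/28  =  930.68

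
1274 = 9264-7990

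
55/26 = 2 + 3/26 = 2.12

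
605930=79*7670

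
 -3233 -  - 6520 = 3287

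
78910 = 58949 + 19961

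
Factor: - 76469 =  - 47^1 *1627^1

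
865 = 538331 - 537466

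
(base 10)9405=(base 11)7080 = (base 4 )2102331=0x24BD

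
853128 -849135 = 3993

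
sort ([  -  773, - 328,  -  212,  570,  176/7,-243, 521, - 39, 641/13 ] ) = [ - 773,-328,-243, - 212, - 39, 176/7 , 641/13,521,570 ] 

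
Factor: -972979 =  -7^1*29^1*4793^1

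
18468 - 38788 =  - 20320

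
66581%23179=20223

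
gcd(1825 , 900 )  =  25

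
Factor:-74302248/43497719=- 2^3*3^1*109^1*149^( - 1)*353^ ( - 1)  *  827^( - 1) * 28403^1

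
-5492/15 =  - 5492/15 = - 366.13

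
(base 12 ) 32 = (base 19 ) 20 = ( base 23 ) 1F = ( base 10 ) 38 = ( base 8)46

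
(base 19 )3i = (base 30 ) 2f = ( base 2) 1001011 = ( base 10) 75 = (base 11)69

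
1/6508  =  1/6508= 0.00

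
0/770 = 0 = 0.00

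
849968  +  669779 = 1519747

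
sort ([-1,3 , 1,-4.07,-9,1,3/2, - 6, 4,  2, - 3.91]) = [-9 , - 6, - 4.07, - 3.91,  -  1,1, 1,3/2,2,3,4] 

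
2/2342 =1/1171 = 0.00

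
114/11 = 114/11 = 10.36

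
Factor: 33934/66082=19/37=19^1*37^( - 1)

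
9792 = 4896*2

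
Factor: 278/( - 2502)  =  -3^ ( - 2) = -1/9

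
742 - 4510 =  - 3768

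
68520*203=13909560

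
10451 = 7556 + 2895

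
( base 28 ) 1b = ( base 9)43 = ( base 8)47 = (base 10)39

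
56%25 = 6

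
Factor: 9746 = 2^1*11^1  *  443^1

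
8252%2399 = 1055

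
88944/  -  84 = - 7412/7=- 1058.86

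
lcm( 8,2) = 8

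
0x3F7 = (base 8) 1767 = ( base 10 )1015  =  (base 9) 1347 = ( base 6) 4411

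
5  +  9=14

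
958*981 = 939798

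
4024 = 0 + 4024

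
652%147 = 64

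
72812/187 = 389+69/187 = 389.37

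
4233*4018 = 17008194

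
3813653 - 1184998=2628655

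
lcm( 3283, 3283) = 3283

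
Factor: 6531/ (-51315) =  - 7/55 = - 5^( - 1) *7^1*11^( - 1 ) 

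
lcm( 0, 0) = 0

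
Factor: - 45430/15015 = -2^1*3^(-1 )*13^( - 1 )*59^1 = -118/39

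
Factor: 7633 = 17^1*449^1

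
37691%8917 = 2023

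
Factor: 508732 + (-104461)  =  404271 = 3^4*7^1*23^1 * 31^1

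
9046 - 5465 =3581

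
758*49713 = 37682454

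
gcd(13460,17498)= 1346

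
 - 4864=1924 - 6788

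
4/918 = 2/459 =0.00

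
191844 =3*63948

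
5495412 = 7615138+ -2119726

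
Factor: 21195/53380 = 27/68 = 2^( - 2 ) * 3^3 * 17^(  -  1 ) 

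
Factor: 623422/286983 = 2^1*3^( - 5 )*1181^( - 1 )*311711^1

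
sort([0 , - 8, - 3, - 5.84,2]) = [ - 8, - 5.84, - 3  ,  0,2]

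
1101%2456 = 1101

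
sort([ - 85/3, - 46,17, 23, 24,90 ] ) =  [ - 46, - 85/3,17 , 23, 24 , 90] 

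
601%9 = 7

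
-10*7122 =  - 71220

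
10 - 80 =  - 70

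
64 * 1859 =118976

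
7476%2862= 1752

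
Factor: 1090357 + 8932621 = 10022978 = 2^1*7^1*715927^1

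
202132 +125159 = 327291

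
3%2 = 1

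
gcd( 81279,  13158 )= 9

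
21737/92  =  21737/92 = 236.27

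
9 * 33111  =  297999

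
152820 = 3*50940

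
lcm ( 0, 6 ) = 0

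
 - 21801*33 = - 719433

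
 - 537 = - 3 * 179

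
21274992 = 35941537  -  14666545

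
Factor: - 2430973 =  - 73^1*33301^1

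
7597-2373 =5224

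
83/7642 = 83/7642 = 0.01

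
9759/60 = 3253/20 = 162.65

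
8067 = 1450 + 6617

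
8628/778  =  11 + 35/389 = 11.09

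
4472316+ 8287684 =12760000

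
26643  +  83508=110151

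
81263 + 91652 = 172915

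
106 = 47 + 59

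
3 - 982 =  - 979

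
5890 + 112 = 6002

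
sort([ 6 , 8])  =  [ 6, 8 ] 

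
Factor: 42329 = 7^1*6047^1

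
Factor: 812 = 2^2*7^1*29^1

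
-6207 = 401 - 6608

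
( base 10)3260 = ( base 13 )163A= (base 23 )63H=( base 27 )4CK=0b110010111100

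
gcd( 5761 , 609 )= 7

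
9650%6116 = 3534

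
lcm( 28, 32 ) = 224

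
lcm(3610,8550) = 162450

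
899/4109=899/4109= 0.22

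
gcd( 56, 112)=56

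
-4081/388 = -11 + 187/388 = -10.52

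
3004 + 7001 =10005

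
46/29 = 1 + 17/29 = 1.59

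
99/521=99/521 = 0.19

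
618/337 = 618/337 = 1.83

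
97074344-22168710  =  74905634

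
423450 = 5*84690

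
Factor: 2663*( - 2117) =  - 5637571 = - 29^1*73^1 *2663^1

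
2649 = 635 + 2014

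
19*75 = 1425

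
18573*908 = 16864284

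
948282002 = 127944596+820337406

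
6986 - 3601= 3385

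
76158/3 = 25386 = 25386.00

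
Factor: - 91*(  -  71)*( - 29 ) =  - 7^1 * 13^1*29^1*71^1 = - 187369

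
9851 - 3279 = 6572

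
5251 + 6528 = 11779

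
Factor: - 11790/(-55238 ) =3^2*5^1*71^ (-1)*131^1*389^( - 1) = 5895/27619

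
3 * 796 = 2388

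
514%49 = 24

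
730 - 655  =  75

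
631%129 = 115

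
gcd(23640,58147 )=1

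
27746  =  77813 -50067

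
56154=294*191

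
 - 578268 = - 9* 64252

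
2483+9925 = 12408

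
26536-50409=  - 23873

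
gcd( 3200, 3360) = 160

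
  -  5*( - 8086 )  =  40430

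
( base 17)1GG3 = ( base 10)9812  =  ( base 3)111110102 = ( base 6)113232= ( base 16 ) 2654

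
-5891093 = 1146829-7037922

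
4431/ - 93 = - 1477/31 =- 47.65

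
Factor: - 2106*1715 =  - 2^1*3^4 * 5^1*7^3 *13^1 = -3611790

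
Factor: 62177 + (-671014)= - 608837 = - 43^1*14159^1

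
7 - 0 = 7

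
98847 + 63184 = 162031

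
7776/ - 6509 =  - 7776/6509= - 1.19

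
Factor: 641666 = 2^1*320833^1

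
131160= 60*2186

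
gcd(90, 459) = 9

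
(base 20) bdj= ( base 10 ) 4679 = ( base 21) ACH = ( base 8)11107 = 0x1247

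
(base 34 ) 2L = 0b1011001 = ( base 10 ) 89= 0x59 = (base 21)45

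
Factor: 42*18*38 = 2^3*3^3*7^1*19^1 = 28728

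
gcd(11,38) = 1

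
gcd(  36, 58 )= 2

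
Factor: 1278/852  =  2^( - 1)* 3^1 = 3/2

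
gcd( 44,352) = 44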